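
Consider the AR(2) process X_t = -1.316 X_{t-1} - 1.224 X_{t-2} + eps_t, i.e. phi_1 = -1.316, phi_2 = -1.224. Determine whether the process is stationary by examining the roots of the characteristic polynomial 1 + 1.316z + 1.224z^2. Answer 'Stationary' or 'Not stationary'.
\text{Not stationary}

The AR(p) characteristic polynomial is P(z) = 1 + 1.316z + 1.224z^2.
Stationarity requires all roots to lie outside the unit circle, i.e. |z| > 1 for every root.
Set 1 + (1.316) z + (1.224) z^2 = 0, i.e. a z^2 + b z + c = 0 with a = 1.224, b = 1.316, c = 1.
Discriminant D = b^2 - 4ac = (1.316)^2 - 4*(1.224)*1 = 1.731856 - (4.896) = -3.164144.
D < 0, so the roots are the complex-conjugate pair z = (-b +/- i sqrt(-D)) / (2a) = -0.5376 +/- 0.7266i.
For a conjugate pair |z|^2 = z * conj(z) = (product of roots) = c/a = 1/(1.224) = 0.816993, so |z| = sqrt(0.816993) = 0.9039 for both roots.
Moduli of all roots: 0.9039, 0.9039.
All moduli strictly greater than 1? No.
Verdict: Not stationary.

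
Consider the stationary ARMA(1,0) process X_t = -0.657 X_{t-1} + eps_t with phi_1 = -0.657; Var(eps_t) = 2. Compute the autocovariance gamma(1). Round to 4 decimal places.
\gamma(1) = -2.3120

Multiply the model equation by X_{t-k} and take expectations. With theta_0 = psi_0 = 1 and psi_j the MA(infinity) weights, this gives
  gamma(k) - sum_i phi_i gamma(k-i) = c_k,
  c_k = sigma^2 * sum_{j=k..q} theta_j psi_{j-k}   (c_k = 0 for k > q),
using gamma(-m) = gamma(m).
Pure AR (q = 0): c_0 = sigma^2 = 2, c_k = 0 for k >= 1.
Equations for k = 0 and k = 1 (AR order 1):
  gamma(0) = phi_1 gamma(1) + c_0
  gamma(1) = phi_1 gamma(0) + c_1
Substituting the second into the first: gamma(0) (1 - phi_1^2) = c_0 + phi_1 c_1, so
  gamma(0) = c_0 / (1 - phi_1^2) = 2 / (1 - (-0.657)^2) = 2 / 0.568351 = 3.518952.
  gamma(1) = phi_1 gamma(0) = (-0.657)(3.518952) = -2.311952.
Therefore gamma(1) = -2.3120 (to 4 decimal places).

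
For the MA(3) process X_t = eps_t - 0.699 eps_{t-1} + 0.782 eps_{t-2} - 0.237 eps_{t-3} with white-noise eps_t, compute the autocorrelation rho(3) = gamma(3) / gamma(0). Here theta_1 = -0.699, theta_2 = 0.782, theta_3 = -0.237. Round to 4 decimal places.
\rho(3) = -0.1099

For an MA(q) process with theta_0 = 1, the autocovariance is
  gamma(k) = sigma^2 * sum_{i=0..q-k} theta_i * theta_{i+k},
and rho(k) = gamma(k) / gamma(0). Sigma^2 cancels.
  numerator   = (1)*(-0.237) = -0.237.
  denominator = (1)^2 + (-0.699)^2 + (0.782)^2 + (-0.237)^2 = 2.156294.
  rho(3) = -0.237 / 2.156294 = -0.1099.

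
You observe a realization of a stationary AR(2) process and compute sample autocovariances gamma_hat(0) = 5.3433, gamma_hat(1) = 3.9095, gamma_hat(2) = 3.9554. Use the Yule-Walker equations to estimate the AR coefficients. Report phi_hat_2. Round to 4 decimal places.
\hat\phi_{2} = 0.4410

The Yule-Walker equations for an AR(p) process read, in matrix form,
  Gamma_p phi = r_p,   with   (Gamma_p)_{ij} = gamma(|i - j|),
                       (r_p)_i = gamma(i),   i,j = 1..p.
Substitute the sample gammas (Toeplitz matrix and right-hand side of size 2):
  Gamma_p = [[5.3433, 3.9095], [3.9095, 5.3433]]
  r_p     = [3.9095, 3.9554]
Written out:
  5.3433 phi_1 + 3.9095 phi_2 = 3.9095
  3.9095 phi_1 + 5.3433 phi_2 = 3.9554
Solve by Cramer's rule:
  det = gamma(0)^2 - gamma(1)^2 = (5.3433)^2 - (3.9095)^2 = 28.55085489 - 15.28419025 = 13.26666464
  phi_hat_1 = [gamma(1) gamma(0) - gamma(1) gamma(2)] / det = [(3.9095)(5.3433) - (3.9095)(3.9554)] / 13.26666464 = 5.42599505 / 13.26666464 = 0.409
  phi_hat_2 = [gamma(0) gamma(2) - gamma(1)^2] / det = [(5.3433)(3.9554) - (3.9095)^2] / 13.26666464 = 5.85069857 / 13.26666464 = 0.441
So phi_hat = [0.4090, 0.4410].
Therefore phi_hat_2 = 0.4410.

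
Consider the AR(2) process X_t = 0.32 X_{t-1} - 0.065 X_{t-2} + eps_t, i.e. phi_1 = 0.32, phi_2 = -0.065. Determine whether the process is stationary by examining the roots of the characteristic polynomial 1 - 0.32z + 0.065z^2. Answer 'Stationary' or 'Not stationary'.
\text{Stationary}

The AR(p) characteristic polynomial is P(z) = 1 - 0.32z + 0.065z^2.
Stationarity requires all roots to lie outside the unit circle, i.e. |z| > 1 for every root.
Set 1 + (-0.32) z + (0.065) z^2 = 0, i.e. a z^2 + b z + c = 0 with a = 0.065, b = -0.32, c = 1.
Discriminant D = b^2 - 4ac = (-0.32)^2 - 4*(0.065)*1 = 0.1024 - (0.26) = -0.1576.
D < 0, so the roots are the complex-conjugate pair z = (-b +/- i sqrt(-D)) / (2a) = 2.4615 +/- 3.0538i.
For a conjugate pair |z|^2 = z * conj(z) = (product of roots) = c/a = 1/(0.065) = 15.384615, so |z| = sqrt(15.384615) = 3.9223 for both roots.
Moduli of all roots: 3.9223, 3.9223.
All moduli strictly greater than 1? Yes.
Verdict: Stationary.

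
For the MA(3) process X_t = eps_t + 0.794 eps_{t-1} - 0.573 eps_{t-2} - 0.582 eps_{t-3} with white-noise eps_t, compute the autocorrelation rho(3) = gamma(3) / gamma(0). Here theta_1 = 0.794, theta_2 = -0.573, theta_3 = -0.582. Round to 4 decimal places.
\rho(3) = -0.2533

For an MA(q) process with theta_0 = 1, the autocovariance is
  gamma(k) = sigma^2 * sum_{i=0..q-k} theta_i * theta_{i+k},
and rho(k) = gamma(k) / gamma(0). Sigma^2 cancels.
  numerator   = (1)*(-0.582) = -0.582.
  denominator = (1)^2 + (0.794)^2 + (-0.573)^2 + (-0.582)^2 = 2.297489.
  rho(3) = -0.582 / 2.297489 = -0.2533.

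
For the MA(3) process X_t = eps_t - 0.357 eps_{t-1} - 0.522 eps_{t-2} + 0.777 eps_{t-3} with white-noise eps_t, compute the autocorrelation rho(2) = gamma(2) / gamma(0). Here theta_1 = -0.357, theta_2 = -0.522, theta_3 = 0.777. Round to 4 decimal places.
\rho(2) = -0.3990

For an MA(q) process with theta_0 = 1, the autocovariance is
  gamma(k) = sigma^2 * sum_{i=0..q-k} theta_i * theta_{i+k},
and rho(k) = gamma(k) / gamma(0). Sigma^2 cancels.
  numerator   = (1)*(-0.522) + (-0.357)*(0.777) = -0.799389.
  denominator = (1)^2 + (-0.357)^2 + (-0.522)^2 + (0.777)^2 = 2.003662.
  rho(2) = -0.799389 / 2.003662 = -0.3990.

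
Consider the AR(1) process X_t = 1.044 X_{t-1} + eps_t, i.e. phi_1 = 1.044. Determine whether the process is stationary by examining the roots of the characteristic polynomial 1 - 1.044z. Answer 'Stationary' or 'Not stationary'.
\text{Not stationary}

The AR(p) characteristic polynomial is P(z) = 1 - 1.044z.
Stationarity requires all roots to lie outside the unit circle, i.e. |z| > 1 for every root.
This is linear in z: 1 + (-1.044) z = 0  =>  z = -1/(-1.044) = 0.957854,  |z| = 0.957854.
Moduli of all roots: 0.9579.
All moduli strictly greater than 1? No.
Verdict: Not stationary.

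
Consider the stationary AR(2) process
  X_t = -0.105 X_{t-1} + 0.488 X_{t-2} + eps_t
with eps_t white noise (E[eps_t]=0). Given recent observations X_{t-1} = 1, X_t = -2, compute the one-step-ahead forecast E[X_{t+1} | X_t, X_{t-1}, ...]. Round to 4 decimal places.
E[X_{t+1} \mid \mathcal F_t] = 0.6980

For an AR(p) model X_t = c + sum_i phi_i X_{t-i} + eps_t, the
one-step-ahead conditional mean is
  E[X_{t+1} | X_t, ...] = c + sum_i phi_i X_{t+1-i}.
Substitute known values:
  E[X_{t+1} | ...] = (-0.105) * (-2) + (0.488) * (1)
                   = 0.6980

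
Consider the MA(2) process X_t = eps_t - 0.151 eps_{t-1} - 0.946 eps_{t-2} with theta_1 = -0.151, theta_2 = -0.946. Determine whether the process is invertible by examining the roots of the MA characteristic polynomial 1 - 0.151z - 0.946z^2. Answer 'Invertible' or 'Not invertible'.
\text{Not invertible}

The MA(q) characteristic polynomial is P(z) = 1 - 0.151z - 0.946z^2.
Invertibility requires all roots to lie outside the unit circle, i.e. |z| > 1 for every root.
Set 1 + (-0.151) z + (-0.946) z^2 = 0, i.e. a z^2 + b z + c = 0 with a = -0.946, b = -0.151, c = 1.
Discriminant D = b^2 - 4ac = (-0.151)^2 - 4*(-0.946)*1 = 0.022801 - (-3.784) = 3.806801.
D >= 0, so the roots are real: z = (-b +/- sqrt(D)) / (2a) = (0.151 +/- 1.951103) / (-1.892).
  z_1 = (0.151 + 1.951103) / (-1.892) = -1.111,   |z_1| = 1.111.
  z_2 = (0.151 - 1.951103) / (-1.892) = 0.9514,   |z_2| = 0.9514.
Moduli of all roots: 1.1110, 0.9514.
All moduli strictly greater than 1? No.
Verdict: Not invertible.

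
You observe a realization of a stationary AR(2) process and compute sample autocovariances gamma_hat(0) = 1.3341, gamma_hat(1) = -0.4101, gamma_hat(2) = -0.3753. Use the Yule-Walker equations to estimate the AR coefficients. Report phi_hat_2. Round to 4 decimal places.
\hat\phi_{2} = -0.4150

The Yule-Walker equations for an AR(p) process read, in matrix form,
  Gamma_p phi = r_p,   with   (Gamma_p)_{ij} = gamma(|i - j|),
                       (r_p)_i = gamma(i),   i,j = 1..p.
Substitute the sample gammas (Toeplitz matrix and right-hand side of size 2):
  Gamma_p = [[1.3341, -0.4101], [-0.4101, 1.3341]]
  r_p     = [-0.4101, -0.3753]
Written out:
  1.3341 phi_1 - 0.4101 phi_2 = -0.4101
  -0.4101 phi_1 + 1.3341 phi_2 = -0.3753
Solve by Cramer's rule:
  det = gamma(0)^2 - gamma(1)^2 = (1.3341)^2 - (-0.4101)^2 = 1.77982281 - 0.16818201 = 1.6116408
  phi_hat_1 = [gamma(1) gamma(0) - gamma(1) gamma(2)] / det = [(-0.4101)(1.3341) - (-0.4101)(-0.3753)] / 1.6116408 = -0.70102494 / 1.6116408 = -0.435
  phi_hat_2 = [gamma(0) gamma(2) - gamma(1)^2] / det = [(1.3341)(-0.3753) - (-0.4101)^2] / 1.6116408 = -0.66886974 / 1.6116408 = -0.415
So phi_hat = [-0.4350, -0.4150].
Therefore phi_hat_2 = -0.4150.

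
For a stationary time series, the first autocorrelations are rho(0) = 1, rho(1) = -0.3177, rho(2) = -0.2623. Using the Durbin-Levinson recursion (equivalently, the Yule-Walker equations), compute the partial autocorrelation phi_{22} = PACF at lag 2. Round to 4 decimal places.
\phi_{22} = -0.4040

The PACF at lag k is phi_{kk}, the last component of the solution
to the Yule-Walker system G_k phi = r_k where
  (G_k)_{ij} = rho(|i - j|), (r_k)_i = rho(i), i,j = 1..k.
Equivalently, Durbin-Levinson gives phi_{kk} iteratively:
  phi_{11} = rho(1)
  phi_{kk} = [rho(k) - sum_{j=1..k-1} phi_{k-1,j} rho(k-j)]
            / [1 - sum_{j=1..k-1} phi_{k-1,j} rho(j)],
  phi_{k,j} = phi_{k-1,j} - phi_{kk} phi_{k-1,k-j},  j = 1..k-1.
Step k = 1:
  phi_11 = rho(1) = -0.3177.
Step k = 2:
  phi_22 = [rho(2) - phi_11 rho(1)] / [1 - phi_11 rho(1)] = [-0.2623 - (-0.3177)(-0.3177)] / [1 - (-0.3177)(-0.3177)]
         = -0.36323329 / 0.89906671 = -0.404.
Therefore phi_{22} = -0.4040.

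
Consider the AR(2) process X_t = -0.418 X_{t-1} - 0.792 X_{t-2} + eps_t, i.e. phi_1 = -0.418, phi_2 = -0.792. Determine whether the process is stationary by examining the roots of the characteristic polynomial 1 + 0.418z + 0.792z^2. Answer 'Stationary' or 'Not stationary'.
\text{Stationary}

The AR(p) characteristic polynomial is P(z) = 1 + 0.418z + 0.792z^2.
Stationarity requires all roots to lie outside the unit circle, i.e. |z| > 1 for every root.
Set 1 + (0.418) z + (0.792) z^2 = 0, i.e. a z^2 + b z + c = 0 with a = 0.792, b = 0.418, c = 1.
Discriminant D = b^2 - 4ac = (0.418)^2 - 4*(0.792)*1 = 0.174724 - (3.168) = -2.993276.
D < 0, so the roots are the complex-conjugate pair z = (-b +/- i sqrt(-D)) / (2a) = -0.2639 +/- 1.0922i.
For a conjugate pair |z|^2 = z * conj(z) = (product of roots) = c/a = 1/(0.792) = 1.262626, so |z| = sqrt(1.262626) = 1.1237 for both roots.
Moduli of all roots: 1.1237, 1.1237.
All moduli strictly greater than 1? Yes.
Verdict: Stationary.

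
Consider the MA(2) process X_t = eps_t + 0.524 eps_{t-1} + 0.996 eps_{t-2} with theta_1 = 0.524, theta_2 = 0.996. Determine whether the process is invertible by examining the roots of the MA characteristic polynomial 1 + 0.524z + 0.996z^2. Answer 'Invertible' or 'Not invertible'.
\text{Invertible}

The MA(q) characteristic polynomial is P(z) = 1 + 0.524z + 0.996z^2.
Invertibility requires all roots to lie outside the unit circle, i.e. |z| > 1 for every root.
Set 1 + (0.524) z + (0.996) z^2 = 0, i.e. a z^2 + b z + c = 0 with a = 0.996, b = 0.524, c = 1.
Discriminant D = b^2 - 4ac = (0.524)^2 - 4*(0.996)*1 = 0.274576 - (3.984) = -3.709424.
D < 0, so the roots are the complex-conjugate pair z = (-b +/- i sqrt(-D)) / (2a) = -0.2631 +/- 0.9669i.
For a conjugate pair |z|^2 = z * conj(z) = (product of roots) = c/a = 1/(0.996) = 1.004016, so |z| = sqrt(1.004016) = 1.002 for both roots.
Moduli of all roots: 1.0020, 1.0020.
All moduli strictly greater than 1? Yes.
Verdict: Invertible.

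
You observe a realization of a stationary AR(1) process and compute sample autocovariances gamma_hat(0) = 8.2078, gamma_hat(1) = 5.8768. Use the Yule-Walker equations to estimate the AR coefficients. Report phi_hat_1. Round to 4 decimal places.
\hat\phi_{1} = 0.7160

The Yule-Walker equations for an AR(p) process read, in matrix form,
  Gamma_p phi = r_p,   with   (Gamma_p)_{ij} = gamma(|i - j|),
                       (r_p)_i = gamma(i),   i,j = 1..p.
Substitute the sample gammas (Toeplitz matrix and right-hand side of size 1):
  Gamma_p = [[8.2078]]
  r_p     = [5.8768]
With p = 1 this is the single equation gamma(0) phi_1 = gamma(1):
  phi_hat_1 = gamma(1) / gamma(0) = 5.8768 / 8.2078 = 0.7160.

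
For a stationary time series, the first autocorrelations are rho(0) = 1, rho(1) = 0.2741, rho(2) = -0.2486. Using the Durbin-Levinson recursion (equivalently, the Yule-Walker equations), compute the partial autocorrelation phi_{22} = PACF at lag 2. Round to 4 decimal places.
\phi_{22} = -0.3500

The PACF at lag k is phi_{kk}, the last component of the solution
to the Yule-Walker system G_k phi = r_k where
  (G_k)_{ij} = rho(|i - j|), (r_k)_i = rho(i), i,j = 1..k.
Equivalently, Durbin-Levinson gives phi_{kk} iteratively:
  phi_{11} = rho(1)
  phi_{kk} = [rho(k) - sum_{j=1..k-1} phi_{k-1,j} rho(k-j)]
            / [1 - sum_{j=1..k-1} phi_{k-1,j} rho(j)],
  phi_{k,j} = phi_{k-1,j} - phi_{kk} phi_{k-1,k-j},  j = 1..k-1.
Step k = 1:
  phi_11 = rho(1) = 0.2741.
Step k = 2:
  phi_22 = [rho(2) - phi_11 rho(1)] / [1 - phi_11 rho(1)] = [-0.2486 - (0.2741)(0.2741)] / [1 - (0.2741)(0.2741)]
         = -0.32373081 / 0.92486919 = -0.35.
Therefore phi_{22} = -0.3500.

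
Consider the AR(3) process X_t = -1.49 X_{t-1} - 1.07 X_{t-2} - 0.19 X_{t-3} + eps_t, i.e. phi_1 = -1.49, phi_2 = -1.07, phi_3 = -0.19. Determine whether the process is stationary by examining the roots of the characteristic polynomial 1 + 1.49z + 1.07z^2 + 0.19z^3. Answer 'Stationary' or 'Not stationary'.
\text{Stationary}

The AR(p) characteristic polynomial is P(z) = 1 + 1.49z + 1.07z^2 + 0.19z^3.
Stationarity requires all roots to lie outside the unit circle, i.e. |z| > 1 for every root.
Degree 3: look for a simple real root z0 first, then factor out (1 - z/z0) and solve the remaining quadratic.
Testing z0 = -4: P(-4) = 1 + (1.49)(-4) + (1.07)(-4)^2 + (0.19)(-4)^3
  = 1 + (-5.96) + (17.12) + (-12.16) = 0.  So z_0 = -4 is a root, |z_0| = 4.
Divide out the factor (1 + 0.25 z) = (1 - z/z0) (since 1/z0 = -0.25):
  P(z) = (1 + 0.25 z)(1 + (1.24) z + (0.76) z^2)
  [check: z-coef 1.24 - (-0.25) = 1.49; z^2-coef 0.76 - (-0.25)(1.24) = 1.07; z^3-coef -(-0.25)(0.76) = 0.19.]
Remaining roots from the quadratic factor 1 + (1.24) z + (0.76) z^2:
  Set 1 + (1.24) z + (0.76) z^2 = 0, i.e. a z^2 + b z + c = 0 with a = 0.76, b = 1.24, c = 1.
  Discriminant D = b^2 - 4ac = (1.24)^2 - 4*(0.76)*1 = 1.5376 - (3.04) = -1.5024.
  D < 0, so the roots are the complex-conjugate pair z = (-b +/- i sqrt(-D)) / (2a) = -0.8158 +/- 0.8064i.
  For a conjugate pair |z|^2 = z * conj(z) = (product of roots) = c/a = 1/(0.76) = 1.315789, so |z| = sqrt(1.315789) = 1.1471 for both roots.
Moduli of all roots: 4.0000, 1.1471, 1.1471.
All moduli strictly greater than 1? Yes.
Verdict: Stationary.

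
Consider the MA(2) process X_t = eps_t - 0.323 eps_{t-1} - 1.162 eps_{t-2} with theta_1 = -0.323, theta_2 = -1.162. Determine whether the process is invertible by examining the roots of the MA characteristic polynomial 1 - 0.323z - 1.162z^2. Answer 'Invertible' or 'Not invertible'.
\text{Not invertible}

The MA(q) characteristic polynomial is P(z) = 1 - 0.323z - 1.162z^2.
Invertibility requires all roots to lie outside the unit circle, i.e. |z| > 1 for every root.
Set 1 + (-0.323) z + (-1.162) z^2 = 0, i.e. a z^2 + b z + c = 0 with a = -1.162, b = -0.323, c = 1.
Discriminant D = b^2 - 4ac = (-0.323)^2 - 4*(-1.162)*1 = 0.104329 - (-4.648) = 4.752329.
D >= 0, so the roots are real: z = (-b +/- sqrt(D)) / (2a) = (0.323 +/- 2.179984) / (-2.324).
  z_1 = (0.323 + 2.179984) / (-2.324) = -1.077,   |z_1| = 1.077.
  z_2 = (0.323 - 2.179984) / (-2.324) = 0.799,   |z_2| = 0.799.
Moduli of all roots: 1.0770, 0.7990.
All moduli strictly greater than 1? No.
Verdict: Not invertible.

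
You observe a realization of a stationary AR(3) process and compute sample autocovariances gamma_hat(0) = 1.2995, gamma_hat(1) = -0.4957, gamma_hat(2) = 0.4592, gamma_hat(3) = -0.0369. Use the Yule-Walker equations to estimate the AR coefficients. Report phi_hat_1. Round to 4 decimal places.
\hat\phi_{1} = -0.3390

The Yule-Walker equations for an AR(p) process read, in matrix form,
  Gamma_p phi = r_p,   with   (Gamma_p)_{ij} = gamma(|i - j|),
                       (r_p)_i = gamma(i),   i,j = 1..p.
Substitute the sample gammas (Toeplitz matrix and right-hand side of size 3):
  Gamma_p = [[1.2995, -0.4957, 0.4592], [-0.4957, 1.2995, -0.4957], [0.4592, -0.4957, 1.2995]]
  r_p     = [-0.4957, 0.4592, -0.0369]
Written out (R1..R3):
  (R1) 1.2995 phi_1 - 0.4957 phi_2 + 0.4592 phi_3 = -0.4957
  (R2) -0.4957 phi_1 + 1.2995 phi_2 - 0.4957 phi_3 = 0.4592
  (R3) 0.4592 phi_1 - 0.4957 phi_2 + 1.2995 phi_3 = -0.0369
Gaussian elimination:
  R2 <- R2 - (-0.4957/1.2995) R1 = R2 - (-0.381454) R1:  1.110413 phi_2 - 0.320536 phi_3 = 0.270113
  R3 <- R3 - (0.4592/1.2995) R1 = R3 - (0.353367) R1:  -0.320536 phi_2 + 1.137234 phi_3 = 0.138264
  R3 <- R3 - (-0.320536/1.110413) R2 = R3 - (-0.288664) R2:  1.044707 phi_3 = 0.216236
Back-substitution:
  phi_hat_3 = 0.216236 / 1.044707 = 0.206982
  phi_hat_2 = (0.270113 - (-0.320536)(0.206982)) / 1.110413 = 0.303003
  phi_hat_1 = (-0.4957 - (-0.4957)(0.303003) - (0.4592)(0.206982)) / 1.2995 = -0.339013
So phi_hat = [-0.3390, 0.3030, 0.2070].
Therefore phi_hat_1 = -0.3390.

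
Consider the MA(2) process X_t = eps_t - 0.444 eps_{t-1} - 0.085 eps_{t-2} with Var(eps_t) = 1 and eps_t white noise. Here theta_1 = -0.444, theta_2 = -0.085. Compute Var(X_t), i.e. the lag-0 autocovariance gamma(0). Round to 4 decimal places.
\gamma(0) = 1.2044

For an MA(q) process X_t = eps_t + sum_i theta_i eps_{t-i} with
Var(eps_t) = sigma^2, the variance is
  gamma(0) = sigma^2 * (1 + sum_i theta_i^2).
  sum_i theta_i^2 = (-0.444)^2 + (-0.085)^2 = 0.197136 + 0.007225 = 0.204361.
  gamma(0) = 1 * (1 + 0.204361) = 1 * 1.204361 = 1.204361, which rounds to 1.2044.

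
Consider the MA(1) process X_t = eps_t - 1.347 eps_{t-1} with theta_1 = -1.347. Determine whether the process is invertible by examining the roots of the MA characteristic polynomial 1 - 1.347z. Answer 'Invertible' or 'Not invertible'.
\text{Not invertible}

The MA(q) characteristic polynomial is P(z) = 1 - 1.347z.
Invertibility requires all roots to lie outside the unit circle, i.e. |z| > 1 for every root.
This is linear in z: 1 + (-1.347) z = 0  =>  z = -1/(-1.347) = 0.74239,  |z| = 0.74239.
Moduli of all roots: 0.7424.
All moduli strictly greater than 1? No.
Verdict: Not invertible.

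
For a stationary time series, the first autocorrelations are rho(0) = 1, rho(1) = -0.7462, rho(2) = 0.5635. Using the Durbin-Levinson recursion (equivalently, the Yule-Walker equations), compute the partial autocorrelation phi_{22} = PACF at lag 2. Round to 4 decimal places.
\phi_{22} = 0.0151

The PACF at lag k is phi_{kk}, the last component of the solution
to the Yule-Walker system G_k phi = r_k where
  (G_k)_{ij} = rho(|i - j|), (r_k)_i = rho(i), i,j = 1..k.
Equivalently, Durbin-Levinson gives phi_{kk} iteratively:
  phi_{11} = rho(1)
  phi_{kk} = [rho(k) - sum_{j=1..k-1} phi_{k-1,j} rho(k-j)]
            / [1 - sum_{j=1..k-1} phi_{k-1,j} rho(j)],
  phi_{k,j} = phi_{k-1,j} - phi_{kk} phi_{k-1,k-j},  j = 1..k-1.
Step k = 1:
  phi_11 = rho(1) = -0.7462.
Step k = 2:
  phi_22 = [rho(2) - phi_11 rho(1)] / [1 - phi_11 rho(1)] = [0.5635 - (-0.7462)(-0.7462)] / [1 - (-0.7462)(-0.7462)]
         = 0.00668556 / 0.44318556 = 0.0151.
Therefore phi_{22} = 0.0151.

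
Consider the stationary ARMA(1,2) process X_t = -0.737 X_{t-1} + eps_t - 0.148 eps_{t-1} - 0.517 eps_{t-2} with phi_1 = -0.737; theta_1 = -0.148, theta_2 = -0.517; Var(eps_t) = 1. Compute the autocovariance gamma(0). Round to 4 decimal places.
\gamma(0) = 1.8233

Multiply the model equation by X_{t-k} and take expectations. With theta_0 = psi_0 = 1 and psi_j the MA(infinity) weights, this gives
  gamma(k) - sum_i phi_i gamma(k-i) = c_k,
  c_k = sigma^2 * sum_{j=k..q} theta_j psi_{j-k}   (c_k = 0 for k > q),
using gamma(-m) = gamma(m).
psi-weights needed (psi_j = theta_j + sum_i phi_i psi_{j-i}):
  psi_1 = theta_1 + phi_1 = -0.148 + (-0.737) = -0.885
  psi_2 = theta_2 + phi_1 psi_1 = -0.517 + (-0.737)(-0.885) = 0.135245
Right-hand sides:
  c_0 = sigma^2 (1 + theta_1 psi_1 + theta_2 psi_2) = 1 * (1 + (-0.148)(-0.885) + (-0.517)(0.135245)) = 1 * 1.061058 = 1.061058
  c_1 = sigma^2 (theta_1 + theta_2 psi_1) = 1 * (-0.148 + (-0.517)(-0.885)) = 0.309545
  c_2 = sigma^2 theta_2 = 1 * (-0.517) = -0.517
Equations for k = 0 and k = 1 (AR order 1):
  gamma(0) = phi_1 gamma(1) + c_0
  gamma(1) = phi_1 gamma(0) + c_1
Substituting the second into the first: gamma(0) (1 - phi_1^2) = c_0 + phi_1 c_1, so
  gamma(0) = (c_0 + phi_1 c_1) / (1 - phi_1^2) = (1.061058 + (-0.737)(0.309545)) / (1 - (-0.737)^2) = 0.832924 / 0.456831 = 1.823264.
Therefore gamma(0) = 1.8233 (to 4 decimal places).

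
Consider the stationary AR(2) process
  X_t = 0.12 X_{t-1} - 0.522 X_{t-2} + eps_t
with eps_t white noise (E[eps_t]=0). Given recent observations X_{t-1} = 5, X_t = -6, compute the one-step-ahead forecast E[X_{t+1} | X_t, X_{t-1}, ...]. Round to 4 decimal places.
E[X_{t+1} \mid \mathcal F_t] = -3.3300

For an AR(p) model X_t = c + sum_i phi_i X_{t-i} + eps_t, the
one-step-ahead conditional mean is
  E[X_{t+1} | X_t, ...] = c + sum_i phi_i X_{t+1-i}.
Substitute known values:
  E[X_{t+1} | ...] = (0.12) * (-6) + (-0.522) * (5)
                   = -3.3300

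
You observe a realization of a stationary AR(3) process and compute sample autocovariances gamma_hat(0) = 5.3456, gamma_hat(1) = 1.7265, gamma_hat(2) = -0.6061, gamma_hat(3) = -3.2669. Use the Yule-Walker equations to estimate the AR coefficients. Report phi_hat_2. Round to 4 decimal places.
\hat\phi_{2} = -0.0110

The Yule-Walker equations for an AR(p) process read, in matrix form,
  Gamma_p phi = r_p,   with   (Gamma_p)_{ij} = gamma(|i - j|),
                       (r_p)_i = gamma(i),   i,j = 1..p.
Substitute the sample gammas (Toeplitz matrix and right-hand side of size 3):
  Gamma_p = [[5.3456, 1.7265, -0.6061], [1.7265, 5.3456, 1.7265], [-0.6061, 1.7265, 5.3456]]
  r_p     = [1.7265, -0.6061, -3.2669]
Written out (R1..R3):
  (R1) 5.3456 phi_1 + 1.7265 phi_2 - 0.6061 phi_3 = 1.7265
  (R2) 1.7265 phi_1 + 5.3456 phi_2 + 1.7265 phi_3 = -0.6061
  (R3) -0.6061 phi_1 + 1.7265 phi_2 + 5.3456 phi_3 = -3.2669
Gaussian elimination:
  R2 <- R2 - (1.7265/5.3456) R1 = R2 - (0.322976) R1:  4.787982 phi_2 + 1.922256 phi_3 = -1.163718
  R3 <- R3 - (-0.6061/5.3456) R1 = R3 - (-0.113383) R1:  1.922256 phi_2 + 5.276879 phi_3 = -3.071144
  R3 <- R3 - (1.922256/4.787982) R2 = R3 - (0.401475) R2:  4.505141 phi_3 = -2.603941
Back-substitution:
  phi_hat_3 = -2.603941 / 4.505141 = -0.577993
  phi_hat_2 = (-1.163718 - (1.922256)(-0.577993)) / 4.787982 = -0.011
  phi_hat_1 = (1.7265 - (1.7265)(-0.011) - (-0.6061)(-0.577993)) / 5.3456 = 0.260994
So phi_hat = [0.2610, -0.0110, -0.5780].
Therefore phi_hat_2 = -0.0110.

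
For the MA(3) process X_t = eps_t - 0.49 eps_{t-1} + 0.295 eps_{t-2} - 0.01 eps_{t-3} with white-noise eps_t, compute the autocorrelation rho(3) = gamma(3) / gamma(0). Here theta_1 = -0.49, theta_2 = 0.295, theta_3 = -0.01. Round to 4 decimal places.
\rho(3) = -0.0075

For an MA(q) process with theta_0 = 1, the autocovariance is
  gamma(k) = sigma^2 * sum_{i=0..q-k} theta_i * theta_{i+k},
and rho(k) = gamma(k) / gamma(0). Sigma^2 cancels.
  numerator   = (1)*(-0.01) = -0.01.
  denominator = (1)^2 + (-0.49)^2 + (0.295)^2 + (-0.01)^2 = 1.327225.
  rho(3) = -0.01 / 1.327225 = -0.0075.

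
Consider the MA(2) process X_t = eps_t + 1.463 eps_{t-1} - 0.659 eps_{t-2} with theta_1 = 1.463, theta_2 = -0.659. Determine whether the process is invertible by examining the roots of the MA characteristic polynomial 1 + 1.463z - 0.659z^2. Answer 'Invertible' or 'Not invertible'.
\text{Not invertible}

The MA(q) characteristic polynomial is P(z) = 1 + 1.463z - 0.659z^2.
Invertibility requires all roots to lie outside the unit circle, i.e. |z| > 1 for every root.
Set 1 + (1.463) z + (-0.659) z^2 = 0, i.e. a z^2 + b z + c = 0 with a = -0.659, b = 1.463, c = 1.
Discriminant D = b^2 - 4ac = (1.463)^2 - 4*(-0.659)*1 = 2.140369 - (-2.636) = 4.776369.
D >= 0, so the roots are real: z = (-b +/- sqrt(D)) / (2a) = (-1.463 +/- 2.185491) / (-1.318).
  z_1 = (-1.463 + 2.185491) / (-1.318) = -0.5482,   |z_1| = 0.5482.
  z_2 = (-1.463 - 2.185491) / (-1.318) = 2.7682,   |z_2| = 2.7682.
Moduli of all roots: 0.5482, 2.7682.
All moduli strictly greater than 1? No.
Verdict: Not invertible.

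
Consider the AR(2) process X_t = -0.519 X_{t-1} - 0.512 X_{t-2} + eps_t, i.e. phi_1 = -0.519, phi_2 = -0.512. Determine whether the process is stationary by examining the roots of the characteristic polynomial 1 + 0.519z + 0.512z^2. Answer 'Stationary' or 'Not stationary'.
\text{Stationary}

The AR(p) characteristic polynomial is P(z) = 1 + 0.519z + 0.512z^2.
Stationarity requires all roots to lie outside the unit circle, i.e. |z| > 1 for every root.
Set 1 + (0.519) z + (0.512) z^2 = 0, i.e. a z^2 + b z + c = 0 with a = 0.512, b = 0.519, c = 1.
Discriminant D = b^2 - 4ac = (0.519)^2 - 4*(0.512)*1 = 0.269361 - (2.048) = -1.778639.
D < 0, so the roots are the complex-conjugate pair z = (-b +/- i sqrt(-D)) / (2a) = -0.5068 +/- 1.3024i.
For a conjugate pair |z|^2 = z * conj(z) = (product of roots) = c/a = 1/(0.512) = 1.953125, so |z| = sqrt(1.953125) = 1.3975 for both roots.
Moduli of all roots: 1.3975, 1.3975.
All moduli strictly greater than 1? Yes.
Verdict: Stationary.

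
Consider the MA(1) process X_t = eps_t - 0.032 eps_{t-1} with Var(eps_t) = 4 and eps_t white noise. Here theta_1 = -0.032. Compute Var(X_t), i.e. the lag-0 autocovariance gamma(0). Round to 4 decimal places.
\gamma(0) = 4.0041

For an MA(q) process X_t = eps_t + sum_i theta_i eps_{t-i} with
Var(eps_t) = sigma^2, the variance is
  gamma(0) = sigma^2 * (1 + sum_i theta_i^2).
  sum_i theta_i^2 = (-0.032)^2 = 0.001024.
  gamma(0) = 4 * (1 + 0.001024) = 4 * 1.001024 = 4.004096, which rounds to 4.0041.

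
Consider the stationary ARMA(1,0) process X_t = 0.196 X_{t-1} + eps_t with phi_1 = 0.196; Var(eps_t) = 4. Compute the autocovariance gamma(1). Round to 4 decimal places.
\gamma(1) = 0.8153

Multiply the model equation by X_{t-k} and take expectations. With theta_0 = psi_0 = 1 and psi_j the MA(infinity) weights, this gives
  gamma(k) - sum_i phi_i gamma(k-i) = c_k,
  c_k = sigma^2 * sum_{j=k..q} theta_j psi_{j-k}   (c_k = 0 for k > q),
using gamma(-m) = gamma(m).
Pure AR (q = 0): c_0 = sigma^2 = 4, c_k = 0 for k >= 1.
Equations for k = 0 and k = 1 (AR order 1):
  gamma(0) = phi_1 gamma(1) + c_0
  gamma(1) = phi_1 gamma(0) + c_1
Substituting the second into the first: gamma(0) (1 - phi_1^2) = c_0 + phi_1 c_1, so
  gamma(0) = c_0 / (1 - phi_1^2) = 4 / (1 - (0.196)^2) = 4 / 0.961584 = 4.159803.
  gamma(1) = phi_1 gamma(0) = (0.196)(4.159803) = 0.815321.
Therefore gamma(1) = 0.8153 (to 4 decimal places).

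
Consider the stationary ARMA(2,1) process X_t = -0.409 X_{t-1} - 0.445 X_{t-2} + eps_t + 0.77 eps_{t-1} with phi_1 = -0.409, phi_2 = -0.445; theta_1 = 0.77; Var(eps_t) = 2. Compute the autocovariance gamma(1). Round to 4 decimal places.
\gamma(1) = 0.1779

Multiply the model equation by X_{t-k} and take expectations. With theta_0 = psi_0 = 1 and psi_j the MA(infinity) weights, this gives
  gamma(k) - sum_i phi_i gamma(k-i) = c_k,
  c_k = sigma^2 * sum_{j=k..q} theta_j psi_{j-k}   (c_k = 0 for k > q),
using gamma(-m) = gamma(m).
psi-weights needed (psi_j = theta_j + sum_i phi_i psi_{j-i}):
  psi_1 = theta_1 + phi_1 = 0.77 + (-0.409) = 0.361
Right-hand sides:
  c_0 = sigma^2 (1 + theta_1 psi_1) = 2 * (1 + (0.77)(0.361)) = 2 * 1.27797 = 2.55594
  c_1 = sigma^2 theta_1 = 2 * (0.77) = 1.54
  c_2 = 0
Equations for k = 0, 1, 2 (AR order 2, c_2 = 0):
  (E0) gamma(0) = phi_1 gamma(1) + phi_2 gamma(2) + c_0
  (E1) gamma(1) = phi_1 gamma(0) + phi_2 gamma(1) + c_1
  (E2) gamma(2) = phi_1 gamma(1) + phi_2 gamma(0)
From (E1): gamma(1) = A gamma(0) + B with
  A = phi_1 / (1 - phi_2) = -0.409 / 1.445 = -0.283045,   B = c_1 / (1 - phi_2) = 1.54 / 1.445 = 1.065744.
Insert (E2) into (E0): gamma(0) (1 - phi_2^2) = phi_1 (1 + phi_2) gamma(1) + c_0.
  phi_1 (1 + phi_2) = (-0.409)(0.555) = -0.226995,   1 - phi_2^2 = 0.801975.
Replace gamma(1) by A gamma(0) + B and collect gamma(0):
  gamma(0) [0.801975 - (-0.226995)(-0.283045)] = (-0.226995)(1.065744) + 2.55594
  gamma(0) * 0.737725 = 2.314021
  gamma(0) = 2.314021 / 0.737725 = 3.136698.
  gamma(1) = A gamma(0) + B = (-0.283045)(3.136698) + (1.065744) = 0.177917.
Therefore gamma(1) = 0.1779 (to 4 decimal places).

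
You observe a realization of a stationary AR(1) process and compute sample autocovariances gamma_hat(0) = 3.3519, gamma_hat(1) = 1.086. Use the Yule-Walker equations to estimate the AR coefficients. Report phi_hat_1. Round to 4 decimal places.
\hat\phi_{1} = 0.3240

The Yule-Walker equations for an AR(p) process read, in matrix form,
  Gamma_p phi = r_p,   with   (Gamma_p)_{ij} = gamma(|i - j|),
                       (r_p)_i = gamma(i),   i,j = 1..p.
Substitute the sample gammas (Toeplitz matrix and right-hand side of size 1):
  Gamma_p = [[3.3519]]
  r_p     = [1.086]
With p = 1 this is the single equation gamma(0) phi_1 = gamma(1):
  phi_hat_1 = gamma(1) / gamma(0) = 1.086 / 3.3519 = 0.3240.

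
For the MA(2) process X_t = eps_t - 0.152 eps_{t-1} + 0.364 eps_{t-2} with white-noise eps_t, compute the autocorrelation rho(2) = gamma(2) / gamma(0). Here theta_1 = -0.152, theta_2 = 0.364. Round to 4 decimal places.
\rho(2) = 0.3150

For an MA(q) process with theta_0 = 1, the autocovariance is
  gamma(k) = sigma^2 * sum_{i=0..q-k} theta_i * theta_{i+k},
and rho(k) = gamma(k) / gamma(0). Sigma^2 cancels.
  numerator   = (1)*(0.364) = 0.364.
  denominator = (1)^2 + (-0.152)^2 + (0.364)^2 = 1.1556.
  rho(2) = 0.364 / 1.1556 = 0.3150.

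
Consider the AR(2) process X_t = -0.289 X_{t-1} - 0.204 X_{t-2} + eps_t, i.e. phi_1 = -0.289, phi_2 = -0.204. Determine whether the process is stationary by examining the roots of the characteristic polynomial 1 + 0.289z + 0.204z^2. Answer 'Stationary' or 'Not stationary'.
\text{Stationary}

The AR(p) characteristic polynomial is P(z) = 1 + 0.289z + 0.204z^2.
Stationarity requires all roots to lie outside the unit circle, i.e. |z| > 1 for every root.
Set 1 + (0.289) z + (0.204) z^2 = 0, i.e. a z^2 + b z + c = 0 with a = 0.204, b = 0.289, c = 1.
Discriminant D = b^2 - 4ac = (0.289)^2 - 4*(0.204)*1 = 0.083521 - (0.816) = -0.732479.
D < 0, so the roots are the complex-conjugate pair z = (-b +/- i sqrt(-D)) / (2a) = -0.7083 +/- 2.0977i.
For a conjugate pair |z|^2 = z * conj(z) = (product of roots) = c/a = 1/(0.204) = 4.901961, so |z| = sqrt(4.901961) = 2.214 for both roots.
Moduli of all roots: 2.2140, 2.2140.
All moduli strictly greater than 1? Yes.
Verdict: Stationary.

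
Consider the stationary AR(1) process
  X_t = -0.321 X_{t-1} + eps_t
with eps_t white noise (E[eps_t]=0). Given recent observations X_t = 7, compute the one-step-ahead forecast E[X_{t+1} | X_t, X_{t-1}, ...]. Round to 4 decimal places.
E[X_{t+1} \mid \mathcal F_t] = -2.2470

For an AR(p) model X_t = c + sum_i phi_i X_{t-i} + eps_t, the
one-step-ahead conditional mean is
  E[X_{t+1} | X_t, ...] = c + sum_i phi_i X_{t+1-i}.
Substitute known values:
  E[X_{t+1} | ...] = (-0.321) * (7)
                   = -2.2470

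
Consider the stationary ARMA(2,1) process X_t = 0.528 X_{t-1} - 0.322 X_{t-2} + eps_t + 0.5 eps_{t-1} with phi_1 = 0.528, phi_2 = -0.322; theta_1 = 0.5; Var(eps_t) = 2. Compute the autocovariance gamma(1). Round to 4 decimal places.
\gamma(1) = 2.5053

Multiply the model equation by X_{t-k} and take expectations. With theta_0 = psi_0 = 1 and psi_j the MA(infinity) weights, this gives
  gamma(k) - sum_i phi_i gamma(k-i) = c_k,
  c_k = sigma^2 * sum_{j=k..q} theta_j psi_{j-k}   (c_k = 0 for k > q),
using gamma(-m) = gamma(m).
psi-weights needed (psi_j = theta_j + sum_i phi_i psi_{j-i}):
  psi_1 = theta_1 + phi_1 = 0.5 + (0.528) = 1.028
Right-hand sides:
  c_0 = sigma^2 (1 + theta_1 psi_1) = 2 * (1 + (0.5)(1.028)) = 2 * 1.514 = 3.028
  c_1 = sigma^2 theta_1 = 2 * (0.5) = 1
  c_2 = 0
Equations for k = 0, 1, 2 (AR order 2, c_2 = 0):
  (E0) gamma(0) = phi_1 gamma(1) + phi_2 gamma(2) + c_0
  (E1) gamma(1) = phi_1 gamma(0) + phi_2 gamma(1) + c_1
  (E2) gamma(2) = phi_1 gamma(1) + phi_2 gamma(0)
From (E1): gamma(1) = A gamma(0) + B with
  A = phi_1 / (1 - phi_2) = 0.528 / 1.322 = 0.399395,   B = c_1 / (1 - phi_2) = 1 / 1.322 = 0.75643.
Insert (E2) into (E0): gamma(0) (1 - phi_2^2) = phi_1 (1 + phi_2) gamma(1) + c_0.
  phi_1 (1 + phi_2) = (0.528)(0.678) = 0.357984,   1 - phi_2^2 = 0.896316.
Replace gamma(1) by A gamma(0) + B and collect gamma(0):
  gamma(0) [0.896316 - (0.357984)(0.399395)] = (0.357984)(0.75643) + 3.028
  gamma(0) * 0.753339 = 3.29879
  gamma(0) = 3.29879 / 0.753339 = 4.378891.
  gamma(1) = A gamma(0) + B = (0.399395)(4.378891) + (0.75643) = 2.505336.
Therefore gamma(1) = 2.5053 (to 4 decimal places).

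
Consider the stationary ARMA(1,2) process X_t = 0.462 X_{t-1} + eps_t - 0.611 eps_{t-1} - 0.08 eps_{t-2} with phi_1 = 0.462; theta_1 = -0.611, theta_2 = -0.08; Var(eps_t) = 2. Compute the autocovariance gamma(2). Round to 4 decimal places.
\gamma(2) = -0.2652

Multiply the model equation by X_{t-k} and take expectations. With theta_0 = psi_0 = 1 and psi_j the MA(infinity) weights, this gives
  gamma(k) - sum_i phi_i gamma(k-i) = c_k,
  c_k = sigma^2 * sum_{j=k..q} theta_j psi_{j-k}   (c_k = 0 for k > q),
using gamma(-m) = gamma(m).
psi-weights needed (psi_j = theta_j + sum_i phi_i psi_{j-i}):
  psi_1 = theta_1 + phi_1 = -0.611 + (0.462) = -0.149
  psi_2 = theta_2 + phi_1 psi_1 = -0.08 + (0.462)(-0.149) = -0.148838
Right-hand sides:
  c_0 = sigma^2 (1 + theta_1 psi_1 + theta_2 psi_2) = 2 * (1 + (-0.611)(-0.149) + (-0.08)(-0.148838)) = 2 * 1.102946 = 2.205892
  c_1 = sigma^2 (theta_1 + theta_2 psi_1) = 2 * (-0.611 + (-0.08)(-0.149)) = -1.19816
  c_2 = sigma^2 theta_2 = 2 * (-0.08) = -0.16
Equations for k = 0 and k = 1 (AR order 1):
  gamma(0) = phi_1 gamma(1) + c_0
  gamma(1) = phi_1 gamma(0) + c_1
Substituting the second into the first: gamma(0) (1 - phi_1^2) = c_0 + phi_1 c_1, so
  gamma(0) = (c_0 + phi_1 c_1) / (1 - phi_1^2) = (2.205892 + (0.462)(-1.19816)) / (1 - (0.462)^2) = 1.652342 / 0.786556 = 2.10073.
  gamma(1) = phi_1 gamma(0) + c_1 = (0.462)(2.10073) + (-1.19816) = -0.227623.
For k = 2: gamma(2) = phi_1 gamma(1) + c_2
  = (0.462)(-0.227623) + (-0.16) = -0.265162.
Therefore gamma(2) = -0.2652 (to 4 decimal places).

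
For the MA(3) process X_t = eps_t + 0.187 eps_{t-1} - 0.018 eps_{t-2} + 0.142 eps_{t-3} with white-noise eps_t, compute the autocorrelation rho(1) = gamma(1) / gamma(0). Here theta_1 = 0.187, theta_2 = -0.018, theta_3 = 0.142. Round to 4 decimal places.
\rho(1) = 0.1716

For an MA(q) process with theta_0 = 1, the autocovariance is
  gamma(k) = sigma^2 * sum_{i=0..q-k} theta_i * theta_{i+k},
and rho(k) = gamma(k) / gamma(0). Sigma^2 cancels.
  numerator   = (1)*(0.187) + (0.187)*(-0.018) + (-0.018)*(0.142) = 0.181078.
  denominator = (1)^2 + (0.187)^2 + (-0.018)^2 + (0.142)^2 = 1.055457.
  rho(1) = 0.181078 / 1.055457 = 0.1716.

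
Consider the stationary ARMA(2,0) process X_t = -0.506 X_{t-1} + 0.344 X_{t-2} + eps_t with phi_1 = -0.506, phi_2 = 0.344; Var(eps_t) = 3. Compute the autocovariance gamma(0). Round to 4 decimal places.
\gamma(0) = 8.4010

Multiply the model equation by X_{t-k} and take expectations. With theta_0 = psi_0 = 1 and psi_j the MA(infinity) weights, this gives
  gamma(k) - sum_i phi_i gamma(k-i) = c_k,
  c_k = sigma^2 * sum_{j=k..q} theta_j psi_{j-k}   (c_k = 0 for k > q),
using gamma(-m) = gamma(m).
Pure AR (q = 0): c_0 = sigma^2 = 3, c_k = 0 for k >= 1.
Equations for k = 0, 1, 2 (AR order 2, c_2 = 0):
  (E0) gamma(0) = phi_1 gamma(1) + phi_2 gamma(2) + c_0
  (E1) gamma(1) = phi_1 gamma(0) + phi_2 gamma(1) + c_1
  (E2) gamma(2) = phi_1 gamma(1) + phi_2 gamma(0)
From (E1): gamma(1) = A gamma(0) + B with
  A = phi_1 / (1 - phi_2) = -0.506 / 0.656 = -0.771341,   B = c_1 / (1 - phi_2) = 0 / 0.656 = 0.
Insert (E2) into (E0): gamma(0) (1 - phi_2^2) = phi_1 (1 + phi_2) gamma(1) + c_0.
  phi_1 (1 + phi_2) = (-0.506)(1.344) = -0.680064,   1 - phi_2^2 = 0.881664.
Replace gamma(1) by A gamma(0) + B and collect gamma(0):
  gamma(0) [0.881664 - (-0.680064)(-0.771341)] = c_0 = 3
  gamma(0) * 0.357102 = 3
  gamma(0) = 3 / 0.357102 = 8.400951.
Therefore gamma(0) = 8.4010 (to 4 decimal places).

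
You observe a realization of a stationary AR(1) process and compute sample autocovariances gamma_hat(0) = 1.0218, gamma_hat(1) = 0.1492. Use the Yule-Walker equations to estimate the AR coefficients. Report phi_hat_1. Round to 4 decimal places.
\hat\phi_{1} = 0.1460

The Yule-Walker equations for an AR(p) process read, in matrix form,
  Gamma_p phi = r_p,   with   (Gamma_p)_{ij} = gamma(|i - j|),
                       (r_p)_i = gamma(i),   i,j = 1..p.
Substitute the sample gammas (Toeplitz matrix and right-hand side of size 1):
  Gamma_p = [[1.0218]]
  r_p     = [0.1492]
With p = 1 this is the single equation gamma(0) phi_1 = gamma(1):
  phi_hat_1 = gamma(1) / gamma(0) = 0.1492 / 1.0218 = 0.1460.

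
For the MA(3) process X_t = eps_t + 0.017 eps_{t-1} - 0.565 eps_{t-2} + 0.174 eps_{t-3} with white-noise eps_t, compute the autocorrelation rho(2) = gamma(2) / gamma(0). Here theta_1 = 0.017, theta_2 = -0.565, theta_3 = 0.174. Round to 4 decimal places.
\rho(2) = -0.4164

For an MA(q) process with theta_0 = 1, the autocovariance is
  gamma(k) = sigma^2 * sum_{i=0..q-k} theta_i * theta_{i+k},
and rho(k) = gamma(k) / gamma(0). Sigma^2 cancels.
  numerator   = (1)*(-0.565) + (0.017)*(0.174) = -0.562042.
  denominator = (1)^2 + (0.017)^2 + (-0.565)^2 + (0.174)^2 = 1.34979.
  rho(2) = -0.562042 / 1.34979 = -0.4164.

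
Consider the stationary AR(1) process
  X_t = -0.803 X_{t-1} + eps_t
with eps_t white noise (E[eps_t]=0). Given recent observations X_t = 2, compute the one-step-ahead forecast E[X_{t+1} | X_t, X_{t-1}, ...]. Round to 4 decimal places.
E[X_{t+1} \mid \mathcal F_t] = -1.6060

For an AR(p) model X_t = c + sum_i phi_i X_{t-i} + eps_t, the
one-step-ahead conditional mean is
  E[X_{t+1} | X_t, ...] = c + sum_i phi_i X_{t+1-i}.
Substitute known values:
  E[X_{t+1} | ...] = (-0.803) * (2)
                   = -1.6060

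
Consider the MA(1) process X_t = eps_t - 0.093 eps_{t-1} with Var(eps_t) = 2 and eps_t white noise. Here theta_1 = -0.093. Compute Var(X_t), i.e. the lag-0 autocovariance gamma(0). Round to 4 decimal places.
\gamma(0) = 2.0173

For an MA(q) process X_t = eps_t + sum_i theta_i eps_{t-i} with
Var(eps_t) = sigma^2, the variance is
  gamma(0) = sigma^2 * (1 + sum_i theta_i^2).
  sum_i theta_i^2 = (-0.093)^2 = 0.008649.
  gamma(0) = 2 * (1 + 0.008649) = 2 * 1.008649 = 2.017298, which rounds to 2.0173.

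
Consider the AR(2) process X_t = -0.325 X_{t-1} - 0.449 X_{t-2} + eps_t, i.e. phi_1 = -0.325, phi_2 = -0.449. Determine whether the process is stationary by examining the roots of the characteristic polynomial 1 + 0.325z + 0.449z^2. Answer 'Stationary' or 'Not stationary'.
\text{Stationary}

The AR(p) characteristic polynomial is P(z) = 1 + 0.325z + 0.449z^2.
Stationarity requires all roots to lie outside the unit circle, i.e. |z| > 1 for every root.
Set 1 + (0.325) z + (0.449) z^2 = 0, i.e. a z^2 + b z + c = 0 with a = 0.449, b = 0.325, c = 1.
Discriminant D = b^2 - 4ac = (0.325)^2 - 4*(0.449)*1 = 0.105625 - (1.796) = -1.690375.
D < 0, so the roots are the complex-conjugate pair z = (-b +/- i sqrt(-D)) / (2a) = -0.3619 +/- 1.4478i.
For a conjugate pair |z|^2 = z * conj(z) = (product of roots) = c/a = 1/(0.449) = 2.227171, so |z| = sqrt(2.227171) = 1.4924 for both roots.
Moduli of all roots: 1.4924, 1.4924.
All moduli strictly greater than 1? Yes.
Verdict: Stationary.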